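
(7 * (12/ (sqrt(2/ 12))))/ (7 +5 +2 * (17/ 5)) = 210 * sqrt(6)/ 47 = 10.94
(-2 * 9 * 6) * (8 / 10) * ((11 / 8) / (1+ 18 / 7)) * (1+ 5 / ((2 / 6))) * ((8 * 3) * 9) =-114960.38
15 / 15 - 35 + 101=67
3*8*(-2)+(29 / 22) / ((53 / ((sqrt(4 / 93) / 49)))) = -48+29*sqrt(93) / 2656731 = -48.00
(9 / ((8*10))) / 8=9 / 640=0.01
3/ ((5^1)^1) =3/ 5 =0.60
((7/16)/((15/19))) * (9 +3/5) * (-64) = -8512/25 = -340.48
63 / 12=21 / 4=5.25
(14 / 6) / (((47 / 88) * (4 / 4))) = 616 / 141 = 4.37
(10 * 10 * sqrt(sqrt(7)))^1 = 100 * 7^(1 / 4) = 162.66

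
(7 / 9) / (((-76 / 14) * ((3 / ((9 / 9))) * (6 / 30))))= -0.24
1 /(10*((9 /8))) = 4 /45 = 0.09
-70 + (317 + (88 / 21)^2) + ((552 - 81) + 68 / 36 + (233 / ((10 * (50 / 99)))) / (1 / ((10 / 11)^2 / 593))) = 1178645778 / 1598135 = 737.51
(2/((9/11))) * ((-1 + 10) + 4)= 286/9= 31.78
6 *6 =36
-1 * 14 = -14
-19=-19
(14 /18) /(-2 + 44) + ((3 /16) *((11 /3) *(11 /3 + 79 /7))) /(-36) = -1615 /6048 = -0.27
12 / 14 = 6 / 7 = 0.86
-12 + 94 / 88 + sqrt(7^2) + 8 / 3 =-167 / 132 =-1.27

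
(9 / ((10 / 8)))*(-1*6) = -216 / 5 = -43.20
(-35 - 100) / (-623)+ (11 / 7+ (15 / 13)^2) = 328441 / 105287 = 3.12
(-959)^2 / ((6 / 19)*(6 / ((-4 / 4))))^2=332004841 / 1296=256176.57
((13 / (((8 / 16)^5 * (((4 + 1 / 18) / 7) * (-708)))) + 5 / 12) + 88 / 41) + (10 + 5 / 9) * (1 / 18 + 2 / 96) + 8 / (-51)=8552665739 / 3890564784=2.20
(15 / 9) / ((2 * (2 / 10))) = 25 / 6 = 4.17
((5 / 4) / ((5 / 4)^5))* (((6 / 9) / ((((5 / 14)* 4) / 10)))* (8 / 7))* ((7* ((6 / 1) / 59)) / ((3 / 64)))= 3670016 / 110625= 33.18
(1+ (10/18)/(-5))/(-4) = -0.22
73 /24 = 3.04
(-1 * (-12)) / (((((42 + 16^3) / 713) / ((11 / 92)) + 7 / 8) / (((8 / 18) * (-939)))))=-101.35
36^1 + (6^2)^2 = 1332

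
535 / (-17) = -535 / 17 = -31.47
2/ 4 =1/ 2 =0.50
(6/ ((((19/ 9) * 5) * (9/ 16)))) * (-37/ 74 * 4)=-192/ 95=-2.02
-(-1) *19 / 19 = 1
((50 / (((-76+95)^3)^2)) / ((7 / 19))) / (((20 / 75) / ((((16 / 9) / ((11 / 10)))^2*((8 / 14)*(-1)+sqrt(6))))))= -6400000 / 396381356217+1600000*sqrt(6) / 56625908031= 0.00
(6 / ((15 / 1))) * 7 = 14 / 5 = 2.80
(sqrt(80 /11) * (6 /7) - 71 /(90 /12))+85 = 24 * sqrt(55) /77+1133 /15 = 77.84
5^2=25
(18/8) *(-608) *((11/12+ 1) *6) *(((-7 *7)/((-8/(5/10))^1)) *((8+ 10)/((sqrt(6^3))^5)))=-21413 *sqrt(6)/41472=-1.26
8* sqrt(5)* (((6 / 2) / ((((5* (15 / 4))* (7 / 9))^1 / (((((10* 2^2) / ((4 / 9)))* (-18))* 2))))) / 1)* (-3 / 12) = 46656* sqrt(5) / 35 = 2980.74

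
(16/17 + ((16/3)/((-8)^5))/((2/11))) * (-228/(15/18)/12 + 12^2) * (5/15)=19838521/522240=37.99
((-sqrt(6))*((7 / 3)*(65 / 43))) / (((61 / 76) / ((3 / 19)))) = -1820*sqrt(6) / 2623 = -1.70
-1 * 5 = -5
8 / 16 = 1 / 2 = 0.50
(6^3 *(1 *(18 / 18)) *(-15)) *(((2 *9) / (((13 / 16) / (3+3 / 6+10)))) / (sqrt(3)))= -4199040 *sqrt(3) / 13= -559457.74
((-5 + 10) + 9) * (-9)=-126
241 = 241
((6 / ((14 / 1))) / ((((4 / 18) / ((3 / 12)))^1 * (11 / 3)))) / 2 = 81 / 1232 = 0.07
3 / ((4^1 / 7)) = 21 / 4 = 5.25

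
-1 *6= -6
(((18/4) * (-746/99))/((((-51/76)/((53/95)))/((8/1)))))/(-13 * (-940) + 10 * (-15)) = 316304/16928175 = 0.02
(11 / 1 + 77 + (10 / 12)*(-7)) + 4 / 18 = 1483 / 18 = 82.39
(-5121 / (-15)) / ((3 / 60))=6828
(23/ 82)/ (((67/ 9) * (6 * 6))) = 23/ 21976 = 0.00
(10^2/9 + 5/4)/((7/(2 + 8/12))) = 890/189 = 4.71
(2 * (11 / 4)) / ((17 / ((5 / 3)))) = 55 / 102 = 0.54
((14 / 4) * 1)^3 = 343 / 8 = 42.88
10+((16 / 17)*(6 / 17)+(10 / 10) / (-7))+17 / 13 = 302360 / 26299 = 11.50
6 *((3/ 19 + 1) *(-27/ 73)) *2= -7128/ 1387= -5.14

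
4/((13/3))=12/13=0.92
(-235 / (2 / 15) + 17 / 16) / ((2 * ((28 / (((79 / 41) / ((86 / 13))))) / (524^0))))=-28943941 / 3159296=-9.16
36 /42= 6 /7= 0.86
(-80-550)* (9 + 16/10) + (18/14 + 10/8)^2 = -5230511/784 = -6671.57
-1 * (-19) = 19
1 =1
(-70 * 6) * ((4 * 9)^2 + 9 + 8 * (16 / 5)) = -558852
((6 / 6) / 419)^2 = 1 / 175561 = 0.00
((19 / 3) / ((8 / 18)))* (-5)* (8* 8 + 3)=-19095 / 4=-4773.75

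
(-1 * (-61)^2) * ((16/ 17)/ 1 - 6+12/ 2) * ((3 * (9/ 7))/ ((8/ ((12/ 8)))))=-301401/ 119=-2532.78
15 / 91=0.16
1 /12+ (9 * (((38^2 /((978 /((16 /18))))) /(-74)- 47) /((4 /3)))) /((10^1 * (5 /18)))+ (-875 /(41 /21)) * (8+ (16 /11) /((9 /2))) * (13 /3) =-19924739864981 /1223991450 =-16278.50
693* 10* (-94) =-651420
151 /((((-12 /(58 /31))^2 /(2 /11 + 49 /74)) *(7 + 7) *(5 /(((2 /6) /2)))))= 0.01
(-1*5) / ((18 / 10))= -25 / 9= -2.78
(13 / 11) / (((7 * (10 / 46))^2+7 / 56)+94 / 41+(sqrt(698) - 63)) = -22804589678104 / 893166933000859 - 391383383872 * sqrt(698) / 893166933000859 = -0.04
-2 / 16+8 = 63 / 8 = 7.88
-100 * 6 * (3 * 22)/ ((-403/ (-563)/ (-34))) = 758023200/ 403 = 1880950.87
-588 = -588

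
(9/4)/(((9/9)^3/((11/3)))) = 33/4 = 8.25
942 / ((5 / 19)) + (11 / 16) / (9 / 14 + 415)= 75744371 / 21160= 3579.60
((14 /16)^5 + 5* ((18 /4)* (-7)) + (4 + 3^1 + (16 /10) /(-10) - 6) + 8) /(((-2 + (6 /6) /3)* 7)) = 364086291 /28672000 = 12.70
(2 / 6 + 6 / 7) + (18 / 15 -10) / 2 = -337 / 105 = -3.21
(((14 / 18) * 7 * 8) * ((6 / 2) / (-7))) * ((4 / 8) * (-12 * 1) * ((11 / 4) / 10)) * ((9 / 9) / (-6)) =-77 / 15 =-5.13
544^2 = 295936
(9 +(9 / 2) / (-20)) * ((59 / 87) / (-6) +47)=411.43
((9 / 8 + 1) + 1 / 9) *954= 8533 / 4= 2133.25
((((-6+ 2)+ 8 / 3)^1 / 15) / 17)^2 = 16 / 585225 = 0.00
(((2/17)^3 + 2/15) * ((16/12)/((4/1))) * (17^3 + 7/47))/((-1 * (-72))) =574177607/187037910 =3.07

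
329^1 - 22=307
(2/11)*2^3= 16/11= 1.45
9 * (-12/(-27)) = 4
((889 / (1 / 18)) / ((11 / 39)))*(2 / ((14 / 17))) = 137783.45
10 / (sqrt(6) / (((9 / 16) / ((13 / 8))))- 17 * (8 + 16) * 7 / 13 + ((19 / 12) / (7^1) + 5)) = -1534458744 / 32873113967- 20669376 * sqrt(6) / 32873113967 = -0.05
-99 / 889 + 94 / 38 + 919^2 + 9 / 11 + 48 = 156929787750 / 185801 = 844612.18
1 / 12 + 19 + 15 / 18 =19.92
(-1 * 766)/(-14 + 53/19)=14554/213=68.33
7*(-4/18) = -14/9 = -1.56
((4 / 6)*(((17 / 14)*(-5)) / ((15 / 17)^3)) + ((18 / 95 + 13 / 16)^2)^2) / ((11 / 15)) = -14782648949550553 / 2219518844928000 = -6.66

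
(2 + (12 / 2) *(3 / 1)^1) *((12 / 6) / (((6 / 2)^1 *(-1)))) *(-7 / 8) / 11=35 / 33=1.06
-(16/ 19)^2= -256/ 361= -0.71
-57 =-57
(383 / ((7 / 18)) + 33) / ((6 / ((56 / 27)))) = 9500 / 27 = 351.85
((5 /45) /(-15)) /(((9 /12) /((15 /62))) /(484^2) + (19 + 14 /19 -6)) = -8901728 /16508036223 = -0.00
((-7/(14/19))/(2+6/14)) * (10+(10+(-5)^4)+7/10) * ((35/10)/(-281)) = 6011467/191080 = 31.46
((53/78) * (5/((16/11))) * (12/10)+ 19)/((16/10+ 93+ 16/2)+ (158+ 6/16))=22675/271414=0.08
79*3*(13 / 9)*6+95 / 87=2055.09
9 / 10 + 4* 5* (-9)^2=16209 / 10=1620.90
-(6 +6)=-12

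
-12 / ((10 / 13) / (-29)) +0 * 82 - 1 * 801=-1743 / 5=-348.60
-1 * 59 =-59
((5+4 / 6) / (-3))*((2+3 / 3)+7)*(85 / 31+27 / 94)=-750295 / 13113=-57.22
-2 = -2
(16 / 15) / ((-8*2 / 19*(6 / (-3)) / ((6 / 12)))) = 19 / 60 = 0.32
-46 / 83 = -0.55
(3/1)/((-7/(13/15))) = -13/35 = -0.37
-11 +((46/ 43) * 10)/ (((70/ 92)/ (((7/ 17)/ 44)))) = -87393/ 8041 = -10.87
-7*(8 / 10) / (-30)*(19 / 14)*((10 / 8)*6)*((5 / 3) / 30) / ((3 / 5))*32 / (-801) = -152 / 21627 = -0.01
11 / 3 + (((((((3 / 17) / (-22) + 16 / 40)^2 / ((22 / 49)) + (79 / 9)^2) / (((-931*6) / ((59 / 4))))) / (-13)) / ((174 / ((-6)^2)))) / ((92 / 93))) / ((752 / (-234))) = 3.67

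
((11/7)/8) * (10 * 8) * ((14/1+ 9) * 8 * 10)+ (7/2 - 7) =404751/14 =28910.79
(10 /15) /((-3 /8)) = -16 /9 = -1.78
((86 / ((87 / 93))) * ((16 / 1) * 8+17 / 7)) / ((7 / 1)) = 2434058 / 1421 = 1712.92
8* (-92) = -736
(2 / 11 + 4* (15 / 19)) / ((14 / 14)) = 3.34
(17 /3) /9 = 17 /27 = 0.63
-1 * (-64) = 64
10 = 10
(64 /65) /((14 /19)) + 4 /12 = 2279 /1365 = 1.67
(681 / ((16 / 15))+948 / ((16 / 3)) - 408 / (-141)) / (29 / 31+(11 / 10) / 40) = 477360475 / 561227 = 850.57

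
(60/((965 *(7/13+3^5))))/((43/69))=5382/13137317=0.00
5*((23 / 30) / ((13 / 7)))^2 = 25921 / 30420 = 0.85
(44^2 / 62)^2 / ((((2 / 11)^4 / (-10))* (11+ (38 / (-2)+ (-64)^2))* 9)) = -1071794405 / 4419639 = -242.51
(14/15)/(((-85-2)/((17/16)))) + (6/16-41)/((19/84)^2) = -2992668959/3768840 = -794.06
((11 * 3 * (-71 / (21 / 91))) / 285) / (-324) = 10153 / 92340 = 0.11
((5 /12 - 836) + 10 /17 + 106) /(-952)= 21245 /27744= 0.77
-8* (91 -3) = -704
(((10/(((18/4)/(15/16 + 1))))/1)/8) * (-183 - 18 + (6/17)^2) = -2999405/27744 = -108.11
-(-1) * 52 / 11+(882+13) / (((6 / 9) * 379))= 68951 / 8338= 8.27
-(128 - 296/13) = -1368/13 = -105.23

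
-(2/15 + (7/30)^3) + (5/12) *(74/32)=0.82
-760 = -760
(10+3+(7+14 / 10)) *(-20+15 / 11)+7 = -4310 / 11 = -391.82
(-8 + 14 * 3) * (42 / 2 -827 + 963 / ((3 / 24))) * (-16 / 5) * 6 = -22515072 / 5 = -4503014.40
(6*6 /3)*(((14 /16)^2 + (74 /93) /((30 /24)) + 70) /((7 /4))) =2124929 /4340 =489.61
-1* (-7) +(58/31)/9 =7.21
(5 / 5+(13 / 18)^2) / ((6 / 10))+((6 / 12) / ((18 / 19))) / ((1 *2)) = 5443 / 1944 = 2.80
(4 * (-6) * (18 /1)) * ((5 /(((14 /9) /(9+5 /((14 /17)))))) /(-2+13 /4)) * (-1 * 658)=77114592 /7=11016370.29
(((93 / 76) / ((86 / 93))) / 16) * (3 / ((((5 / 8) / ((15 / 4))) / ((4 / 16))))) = 77841 / 209152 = 0.37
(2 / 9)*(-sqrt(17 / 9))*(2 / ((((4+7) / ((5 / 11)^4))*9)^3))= -976562500*sqrt(17) / 82220775718608258633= -0.00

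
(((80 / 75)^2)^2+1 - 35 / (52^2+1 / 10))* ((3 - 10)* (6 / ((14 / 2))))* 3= -892397386 / 21729375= -41.07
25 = 25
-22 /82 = -11 /41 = -0.27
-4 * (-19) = 76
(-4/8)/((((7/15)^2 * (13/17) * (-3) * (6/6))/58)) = 36975/637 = 58.05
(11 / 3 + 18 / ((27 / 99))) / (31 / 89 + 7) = 18601 / 1962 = 9.48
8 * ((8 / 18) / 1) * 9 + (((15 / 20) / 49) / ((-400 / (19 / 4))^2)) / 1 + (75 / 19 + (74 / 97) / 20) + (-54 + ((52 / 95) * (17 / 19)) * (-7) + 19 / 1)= -42919258076589 / 17570129920000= -2.44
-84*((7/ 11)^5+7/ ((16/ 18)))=-215894049/ 322102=-670.27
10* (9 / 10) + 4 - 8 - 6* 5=-25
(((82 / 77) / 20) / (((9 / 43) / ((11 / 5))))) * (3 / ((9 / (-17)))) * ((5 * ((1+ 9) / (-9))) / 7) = 2.52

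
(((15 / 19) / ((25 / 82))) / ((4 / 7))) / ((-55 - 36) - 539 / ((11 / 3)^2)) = -1353 / 39140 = -0.03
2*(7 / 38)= 7 / 19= 0.37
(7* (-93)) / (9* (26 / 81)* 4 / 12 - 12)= 17577 / 298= 58.98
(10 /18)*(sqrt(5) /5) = sqrt(5) /9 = 0.25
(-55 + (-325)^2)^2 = 11145024900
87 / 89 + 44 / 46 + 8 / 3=28253 / 6141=4.60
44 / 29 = 1.52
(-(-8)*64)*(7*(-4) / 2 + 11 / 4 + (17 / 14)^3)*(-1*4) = 6644992 / 343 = 19373.15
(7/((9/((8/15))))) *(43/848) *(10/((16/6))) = 301/3816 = 0.08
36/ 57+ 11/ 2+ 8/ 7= 1935/ 266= 7.27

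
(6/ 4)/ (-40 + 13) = -1/ 18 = -0.06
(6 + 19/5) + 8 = 89/5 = 17.80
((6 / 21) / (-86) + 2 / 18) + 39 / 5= 107111 / 13545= 7.91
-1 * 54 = -54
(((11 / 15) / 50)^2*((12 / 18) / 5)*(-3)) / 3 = -121 / 4218750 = -0.00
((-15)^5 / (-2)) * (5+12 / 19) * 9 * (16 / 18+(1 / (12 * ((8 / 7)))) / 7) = 21044559375 / 1216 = 17306381.06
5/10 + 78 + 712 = 1581/2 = 790.50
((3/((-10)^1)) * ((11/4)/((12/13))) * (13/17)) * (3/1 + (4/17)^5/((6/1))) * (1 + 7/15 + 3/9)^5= -18704029994793/482751380000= -38.74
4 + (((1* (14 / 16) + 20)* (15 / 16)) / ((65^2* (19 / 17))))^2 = 16892830145689 / 4223189401600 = 4.00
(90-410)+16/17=-5424/17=-319.06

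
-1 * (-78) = 78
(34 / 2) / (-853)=-17 / 853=-0.02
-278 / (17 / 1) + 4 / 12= -817 / 51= -16.02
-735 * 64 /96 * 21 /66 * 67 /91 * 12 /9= -65660 /429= -153.05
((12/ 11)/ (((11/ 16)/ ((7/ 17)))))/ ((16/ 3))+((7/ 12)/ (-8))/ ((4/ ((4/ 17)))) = 23345/ 197472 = 0.12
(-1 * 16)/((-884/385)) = 6.97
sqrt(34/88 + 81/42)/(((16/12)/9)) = 27 * sqrt(54901)/616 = 10.27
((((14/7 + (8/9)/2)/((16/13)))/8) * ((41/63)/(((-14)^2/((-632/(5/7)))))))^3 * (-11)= 1093033925065788563/256096265048064000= 4.27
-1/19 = -0.05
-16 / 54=-0.30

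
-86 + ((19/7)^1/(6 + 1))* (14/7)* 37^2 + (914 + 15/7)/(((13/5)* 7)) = 93367/91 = 1026.01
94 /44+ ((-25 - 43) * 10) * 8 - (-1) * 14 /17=-2033453 /374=-5437.04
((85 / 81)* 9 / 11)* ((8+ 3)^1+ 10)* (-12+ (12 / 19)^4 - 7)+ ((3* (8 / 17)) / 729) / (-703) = -339.71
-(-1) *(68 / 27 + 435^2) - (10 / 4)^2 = 20435897 / 108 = 189221.27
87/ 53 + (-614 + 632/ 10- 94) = -643.16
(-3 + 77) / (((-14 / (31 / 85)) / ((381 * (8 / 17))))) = -3496056 / 10115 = -345.63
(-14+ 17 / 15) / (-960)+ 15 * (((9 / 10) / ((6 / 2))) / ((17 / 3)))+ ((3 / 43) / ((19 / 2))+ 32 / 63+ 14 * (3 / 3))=2383565871 / 155556800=15.32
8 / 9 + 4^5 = 9224 / 9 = 1024.89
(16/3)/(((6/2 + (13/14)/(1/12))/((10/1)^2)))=11200/297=37.71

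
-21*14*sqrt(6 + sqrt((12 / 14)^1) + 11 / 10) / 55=-21*sqrt(700*sqrt(42) + 34790) / 275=-15.14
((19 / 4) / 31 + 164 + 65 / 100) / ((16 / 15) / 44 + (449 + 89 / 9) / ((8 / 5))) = 10115622 / 17605613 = 0.57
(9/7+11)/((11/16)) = 1376/77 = 17.87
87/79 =1.10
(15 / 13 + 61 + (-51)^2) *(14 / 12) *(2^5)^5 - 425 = 104254049984.03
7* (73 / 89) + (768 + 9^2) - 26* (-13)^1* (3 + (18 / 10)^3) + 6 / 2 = 3842.96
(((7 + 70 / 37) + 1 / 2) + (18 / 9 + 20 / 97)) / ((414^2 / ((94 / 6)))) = 3912797 / 3690841464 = 0.00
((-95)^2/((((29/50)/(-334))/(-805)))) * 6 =727965525000/29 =25102259482.76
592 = 592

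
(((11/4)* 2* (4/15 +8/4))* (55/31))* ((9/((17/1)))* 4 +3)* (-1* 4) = -14036/31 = -452.77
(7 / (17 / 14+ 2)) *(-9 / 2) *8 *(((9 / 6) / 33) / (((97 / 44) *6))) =-392 / 1455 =-0.27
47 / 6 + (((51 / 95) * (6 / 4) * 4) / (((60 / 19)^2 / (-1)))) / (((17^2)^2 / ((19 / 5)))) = 7.83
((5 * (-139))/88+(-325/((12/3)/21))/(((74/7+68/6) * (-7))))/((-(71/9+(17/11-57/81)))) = -353025/954224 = -0.37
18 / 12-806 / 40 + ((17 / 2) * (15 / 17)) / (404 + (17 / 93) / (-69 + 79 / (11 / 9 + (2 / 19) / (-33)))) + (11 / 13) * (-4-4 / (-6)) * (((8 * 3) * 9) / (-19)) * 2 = 16242491279647 / 356992572820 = 45.50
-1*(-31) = 31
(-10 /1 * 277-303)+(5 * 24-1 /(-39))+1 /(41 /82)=-115088 /39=-2950.97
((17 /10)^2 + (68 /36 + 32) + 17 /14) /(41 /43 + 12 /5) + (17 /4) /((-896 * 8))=10538815859 /930263040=11.33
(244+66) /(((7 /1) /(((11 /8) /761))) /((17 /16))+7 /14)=115940 /1363899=0.09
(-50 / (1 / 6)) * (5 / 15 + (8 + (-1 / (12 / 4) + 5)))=-3900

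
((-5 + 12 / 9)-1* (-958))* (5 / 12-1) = -20041 / 36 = -556.69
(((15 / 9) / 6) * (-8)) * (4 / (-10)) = 8 / 9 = 0.89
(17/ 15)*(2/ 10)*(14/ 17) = 14/ 75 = 0.19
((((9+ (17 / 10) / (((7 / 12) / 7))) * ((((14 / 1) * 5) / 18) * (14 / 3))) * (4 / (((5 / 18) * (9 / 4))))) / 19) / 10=76832 / 4275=17.97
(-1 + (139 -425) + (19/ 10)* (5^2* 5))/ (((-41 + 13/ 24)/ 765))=908820/ 971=935.96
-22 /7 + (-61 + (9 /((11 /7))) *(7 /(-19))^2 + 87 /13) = -20479471 /361361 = -56.67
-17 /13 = -1.31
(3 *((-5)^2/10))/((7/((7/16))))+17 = 559/32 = 17.47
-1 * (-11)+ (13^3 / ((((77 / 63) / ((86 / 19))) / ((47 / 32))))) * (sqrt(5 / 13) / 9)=11+ 341549 * sqrt(65) / 3344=834.46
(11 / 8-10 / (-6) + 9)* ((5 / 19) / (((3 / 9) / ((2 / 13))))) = 1445 / 988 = 1.46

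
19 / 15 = 1.27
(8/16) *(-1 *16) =-8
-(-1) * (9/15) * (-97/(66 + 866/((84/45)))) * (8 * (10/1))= -21728/2473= -8.79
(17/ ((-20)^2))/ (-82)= -17/ 32800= -0.00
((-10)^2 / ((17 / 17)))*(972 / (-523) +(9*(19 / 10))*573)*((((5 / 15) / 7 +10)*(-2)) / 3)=-24023704620 / 3661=-6562060.81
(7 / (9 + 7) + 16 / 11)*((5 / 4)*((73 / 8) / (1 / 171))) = 20784195 / 5632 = 3690.38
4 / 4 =1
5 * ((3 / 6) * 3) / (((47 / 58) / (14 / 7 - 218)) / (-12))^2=169506846720 / 2209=76734652.20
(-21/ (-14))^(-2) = 4/ 9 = 0.44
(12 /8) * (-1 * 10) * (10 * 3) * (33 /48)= -2475 /8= -309.38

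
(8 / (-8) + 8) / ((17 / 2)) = 14 / 17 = 0.82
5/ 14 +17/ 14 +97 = 690/ 7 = 98.57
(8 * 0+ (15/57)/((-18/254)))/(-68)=635/11628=0.05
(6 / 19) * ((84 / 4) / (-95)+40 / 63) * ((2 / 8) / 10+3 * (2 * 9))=5352797 / 758100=7.06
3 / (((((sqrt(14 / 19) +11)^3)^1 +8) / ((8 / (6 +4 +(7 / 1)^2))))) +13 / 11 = 1.18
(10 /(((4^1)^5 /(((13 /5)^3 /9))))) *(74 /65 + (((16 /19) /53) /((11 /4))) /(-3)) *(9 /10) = 0.02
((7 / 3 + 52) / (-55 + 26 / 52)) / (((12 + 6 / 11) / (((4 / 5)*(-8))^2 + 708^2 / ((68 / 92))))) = -516821864944 / 9589275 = -53895.82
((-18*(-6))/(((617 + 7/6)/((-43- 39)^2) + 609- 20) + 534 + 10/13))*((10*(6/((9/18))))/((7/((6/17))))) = 40782942720/70142611847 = 0.58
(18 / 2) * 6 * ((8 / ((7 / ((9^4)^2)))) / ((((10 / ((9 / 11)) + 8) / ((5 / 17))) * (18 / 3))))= 69735688020 / 10829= 6439716.32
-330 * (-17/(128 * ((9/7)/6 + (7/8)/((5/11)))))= 98175/4792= 20.49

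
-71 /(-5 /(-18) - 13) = 1278 /229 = 5.58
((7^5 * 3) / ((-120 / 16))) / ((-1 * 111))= 33614 / 555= 60.57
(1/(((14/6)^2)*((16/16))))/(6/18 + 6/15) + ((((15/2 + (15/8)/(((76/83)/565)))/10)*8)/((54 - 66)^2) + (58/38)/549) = 4837816211/719655552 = 6.72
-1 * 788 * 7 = -5516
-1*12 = -12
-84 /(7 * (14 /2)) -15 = -117 /7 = -16.71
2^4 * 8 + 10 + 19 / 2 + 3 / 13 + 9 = 4075 / 26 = 156.73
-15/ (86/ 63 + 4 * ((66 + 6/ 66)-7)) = -0.06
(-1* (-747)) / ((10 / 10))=747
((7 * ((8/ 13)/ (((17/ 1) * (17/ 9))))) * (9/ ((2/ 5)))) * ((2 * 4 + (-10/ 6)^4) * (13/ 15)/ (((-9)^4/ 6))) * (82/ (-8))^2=14979391/ 3792258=3.95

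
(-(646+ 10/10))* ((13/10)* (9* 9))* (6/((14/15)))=-6131619/14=-437972.79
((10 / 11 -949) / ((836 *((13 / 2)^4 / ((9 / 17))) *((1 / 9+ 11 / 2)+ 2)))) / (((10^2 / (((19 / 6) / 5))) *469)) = -0.00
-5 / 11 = -0.45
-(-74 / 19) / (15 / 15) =74 / 19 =3.89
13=13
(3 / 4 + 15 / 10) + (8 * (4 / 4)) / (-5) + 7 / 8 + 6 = 301 / 40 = 7.52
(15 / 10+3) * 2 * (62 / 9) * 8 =496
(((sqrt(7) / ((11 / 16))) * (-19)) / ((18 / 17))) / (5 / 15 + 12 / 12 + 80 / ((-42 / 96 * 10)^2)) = -158270 * sqrt(7) / 33429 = -12.53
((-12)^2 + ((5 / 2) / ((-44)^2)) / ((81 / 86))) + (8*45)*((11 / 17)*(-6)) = -3342058937 / 2665872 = -1253.65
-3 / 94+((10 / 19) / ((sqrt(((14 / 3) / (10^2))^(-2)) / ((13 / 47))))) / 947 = -809503 / 25370130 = -0.03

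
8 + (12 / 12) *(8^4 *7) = 28680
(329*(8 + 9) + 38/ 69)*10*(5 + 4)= 11578650/ 23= 503419.57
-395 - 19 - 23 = -437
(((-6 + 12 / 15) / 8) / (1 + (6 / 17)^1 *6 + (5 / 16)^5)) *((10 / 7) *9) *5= -1738014720 / 129797857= -13.39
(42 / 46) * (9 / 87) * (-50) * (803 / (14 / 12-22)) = 607068 / 3335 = 182.03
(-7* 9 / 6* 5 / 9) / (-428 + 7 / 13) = 0.01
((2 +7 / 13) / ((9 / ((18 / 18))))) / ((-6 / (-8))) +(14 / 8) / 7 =293 / 468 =0.63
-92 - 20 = -112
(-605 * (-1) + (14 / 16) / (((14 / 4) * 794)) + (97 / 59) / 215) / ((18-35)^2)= 2.09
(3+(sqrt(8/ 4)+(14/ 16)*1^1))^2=31*sqrt(2)/ 4+1089/ 64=27.98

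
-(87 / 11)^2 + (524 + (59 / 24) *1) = 1347179 / 2904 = 463.90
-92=-92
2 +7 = 9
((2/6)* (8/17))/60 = 2/765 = 0.00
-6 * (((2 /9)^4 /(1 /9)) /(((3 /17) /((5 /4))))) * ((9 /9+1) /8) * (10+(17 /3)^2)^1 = -64430 /6561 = -9.82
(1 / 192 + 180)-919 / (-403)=14104531 / 77376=182.29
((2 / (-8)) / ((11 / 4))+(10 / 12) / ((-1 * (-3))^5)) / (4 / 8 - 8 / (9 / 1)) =1403 / 6237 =0.22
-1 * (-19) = 19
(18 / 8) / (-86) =-9 / 344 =-0.03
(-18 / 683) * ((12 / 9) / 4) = -6 / 683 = -0.01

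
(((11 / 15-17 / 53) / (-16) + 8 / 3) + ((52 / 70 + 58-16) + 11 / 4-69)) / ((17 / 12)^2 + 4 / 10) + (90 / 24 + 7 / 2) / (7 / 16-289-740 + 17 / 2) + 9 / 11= -907048310617 / 115428199733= -7.86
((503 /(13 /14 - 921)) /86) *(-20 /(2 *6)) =17605 /1661649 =0.01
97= 97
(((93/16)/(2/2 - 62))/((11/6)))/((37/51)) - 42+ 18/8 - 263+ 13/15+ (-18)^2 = 65677423/2979240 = 22.05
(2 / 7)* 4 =8 / 7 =1.14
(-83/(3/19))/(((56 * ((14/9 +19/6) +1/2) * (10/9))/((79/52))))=-3363741/1368640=-2.46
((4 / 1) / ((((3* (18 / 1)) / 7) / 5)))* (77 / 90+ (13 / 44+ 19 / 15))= 33509 / 5346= 6.27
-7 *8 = -56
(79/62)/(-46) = -79/2852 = -0.03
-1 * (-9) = 9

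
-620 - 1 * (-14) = -606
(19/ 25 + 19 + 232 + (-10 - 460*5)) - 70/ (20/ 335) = -161537/ 50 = -3230.74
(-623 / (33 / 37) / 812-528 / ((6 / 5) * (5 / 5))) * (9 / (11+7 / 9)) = -45565551 / 135256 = -336.88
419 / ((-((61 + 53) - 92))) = -419 / 22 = -19.05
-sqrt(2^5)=-4 * sqrt(2)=-5.66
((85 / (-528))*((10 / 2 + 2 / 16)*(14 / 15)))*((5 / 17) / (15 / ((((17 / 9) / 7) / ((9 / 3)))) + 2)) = -24395 / 18177984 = -0.00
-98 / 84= -7 / 6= -1.17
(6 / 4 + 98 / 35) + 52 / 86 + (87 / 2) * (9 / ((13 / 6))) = 1037487 / 5590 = 185.60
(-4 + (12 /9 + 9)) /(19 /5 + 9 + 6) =95 /282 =0.34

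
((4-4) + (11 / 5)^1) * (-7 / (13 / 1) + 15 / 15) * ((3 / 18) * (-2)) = -22 / 65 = -0.34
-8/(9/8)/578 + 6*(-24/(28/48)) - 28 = -5004548/18207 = -274.87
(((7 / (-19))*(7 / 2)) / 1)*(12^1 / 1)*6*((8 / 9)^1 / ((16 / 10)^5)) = -7.87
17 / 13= 1.31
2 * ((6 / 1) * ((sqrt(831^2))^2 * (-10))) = -82867320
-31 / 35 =-0.89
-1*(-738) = 738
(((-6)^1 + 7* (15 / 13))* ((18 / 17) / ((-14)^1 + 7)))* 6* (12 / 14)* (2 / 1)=-34992 / 10829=-3.23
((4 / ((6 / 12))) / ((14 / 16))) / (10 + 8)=32 / 63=0.51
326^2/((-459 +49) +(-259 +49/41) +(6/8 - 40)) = -17429264/115957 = -150.31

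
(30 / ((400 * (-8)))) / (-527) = 3 / 168640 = 0.00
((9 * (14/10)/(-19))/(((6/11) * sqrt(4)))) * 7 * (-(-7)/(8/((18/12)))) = -33957/6080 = -5.59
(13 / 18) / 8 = 13 / 144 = 0.09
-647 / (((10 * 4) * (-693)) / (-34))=-10999 / 13860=-0.79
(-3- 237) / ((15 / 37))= -592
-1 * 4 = -4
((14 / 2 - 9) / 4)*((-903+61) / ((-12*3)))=-11.69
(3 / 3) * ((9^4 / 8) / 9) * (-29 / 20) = -21141 / 160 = -132.13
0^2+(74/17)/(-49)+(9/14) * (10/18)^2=1643/14994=0.11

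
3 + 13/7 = 34/7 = 4.86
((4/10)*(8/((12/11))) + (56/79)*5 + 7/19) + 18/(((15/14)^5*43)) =38896918273/5445815625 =7.14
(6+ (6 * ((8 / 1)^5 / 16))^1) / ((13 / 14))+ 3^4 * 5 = 177381 / 13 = 13644.69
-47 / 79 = -0.59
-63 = -63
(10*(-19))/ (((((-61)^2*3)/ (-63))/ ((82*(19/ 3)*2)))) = 4144280/ 3721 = 1113.75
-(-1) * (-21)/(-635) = 21/635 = 0.03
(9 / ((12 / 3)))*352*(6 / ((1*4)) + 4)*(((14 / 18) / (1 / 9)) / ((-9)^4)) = 3388 / 729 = 4.65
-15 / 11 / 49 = -15 / 539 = -0.03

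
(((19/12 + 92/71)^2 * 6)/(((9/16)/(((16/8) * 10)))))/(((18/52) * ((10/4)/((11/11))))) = 2503158944/1224963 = 2043.46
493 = 493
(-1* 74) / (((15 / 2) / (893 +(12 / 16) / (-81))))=-3568391 / 405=-8810.84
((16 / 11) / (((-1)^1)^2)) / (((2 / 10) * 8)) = 10 / 11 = 0.91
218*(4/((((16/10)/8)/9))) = 39240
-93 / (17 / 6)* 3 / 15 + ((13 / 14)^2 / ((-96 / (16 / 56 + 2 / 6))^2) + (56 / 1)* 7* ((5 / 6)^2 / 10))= 1398733290277 / 67710504960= 20.66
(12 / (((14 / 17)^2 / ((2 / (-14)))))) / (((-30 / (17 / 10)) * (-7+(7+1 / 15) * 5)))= 867 / 171500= 0.01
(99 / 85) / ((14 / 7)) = 99 / 170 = 0.58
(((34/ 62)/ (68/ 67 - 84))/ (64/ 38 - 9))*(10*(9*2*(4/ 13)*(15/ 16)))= 0.05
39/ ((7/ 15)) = 585/ 7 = 83.57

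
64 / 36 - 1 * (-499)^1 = 4507 / 9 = 500.78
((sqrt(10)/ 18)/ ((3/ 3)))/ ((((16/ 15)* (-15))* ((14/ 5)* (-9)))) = 5* sqrt(10)/ 36288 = 0.00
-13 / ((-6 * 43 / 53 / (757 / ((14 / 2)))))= 521573 / 1806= 288.80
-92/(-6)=46/3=15.33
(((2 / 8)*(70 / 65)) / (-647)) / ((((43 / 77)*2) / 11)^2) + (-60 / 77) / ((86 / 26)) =-2643522971 / 9579994424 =-0.28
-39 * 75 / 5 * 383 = -224055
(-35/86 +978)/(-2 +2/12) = -22929/43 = -533.23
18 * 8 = 144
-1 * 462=-462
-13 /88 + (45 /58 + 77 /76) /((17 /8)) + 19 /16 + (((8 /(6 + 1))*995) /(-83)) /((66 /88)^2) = -193743811907 /8620487568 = -22.47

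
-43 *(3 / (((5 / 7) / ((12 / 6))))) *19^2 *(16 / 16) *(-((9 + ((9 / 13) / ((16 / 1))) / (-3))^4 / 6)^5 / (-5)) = -362889753915192898399552456316142480017095563679246931186843981825781 / 9190236563317642915681198523695658241947493990400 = -39486443185113287214.56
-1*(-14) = 14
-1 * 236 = -236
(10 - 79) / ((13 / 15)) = -1035 / 13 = -79.62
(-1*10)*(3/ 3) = -10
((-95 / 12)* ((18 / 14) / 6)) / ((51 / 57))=-1805 / 952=-1.90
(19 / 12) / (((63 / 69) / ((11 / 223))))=4807 / 56196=0.09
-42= -42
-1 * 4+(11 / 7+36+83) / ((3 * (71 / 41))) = 28640 / 1491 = 19.21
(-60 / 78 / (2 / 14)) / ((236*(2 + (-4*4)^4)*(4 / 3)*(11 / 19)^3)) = -240065 / 178416631536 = -0.00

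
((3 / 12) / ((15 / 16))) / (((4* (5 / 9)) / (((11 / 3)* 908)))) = 9988 / 25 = 399.52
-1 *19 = -19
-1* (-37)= 37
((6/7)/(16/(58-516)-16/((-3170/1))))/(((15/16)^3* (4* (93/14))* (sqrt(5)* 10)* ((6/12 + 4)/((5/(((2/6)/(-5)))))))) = 9291904* sqrt(5)/21280725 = 0.98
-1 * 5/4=-5/4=-1.25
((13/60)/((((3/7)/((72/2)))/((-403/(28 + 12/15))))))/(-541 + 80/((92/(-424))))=120497/430416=0.28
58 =58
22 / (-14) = -11 / 7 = -1.57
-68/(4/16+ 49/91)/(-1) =3536/41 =86.24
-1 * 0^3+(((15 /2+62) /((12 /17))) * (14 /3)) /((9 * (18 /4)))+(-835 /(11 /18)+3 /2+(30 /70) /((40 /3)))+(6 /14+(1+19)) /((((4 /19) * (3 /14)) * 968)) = -552356353 /408240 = -1353.02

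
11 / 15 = 0.73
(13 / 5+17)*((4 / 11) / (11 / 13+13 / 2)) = 10192 / 10505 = 0.97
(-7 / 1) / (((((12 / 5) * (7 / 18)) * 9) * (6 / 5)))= -25 / 36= -0.69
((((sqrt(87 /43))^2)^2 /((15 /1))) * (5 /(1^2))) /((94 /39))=98397 /173806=0.57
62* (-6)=-372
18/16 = 9/8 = 1.12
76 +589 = 665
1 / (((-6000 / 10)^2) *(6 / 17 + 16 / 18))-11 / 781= -7598793 / 539600000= -0.01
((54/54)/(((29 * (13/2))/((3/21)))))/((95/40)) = 16/50141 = 0.00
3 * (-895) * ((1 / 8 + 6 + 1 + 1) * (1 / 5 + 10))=-1780155 / 8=-222519.38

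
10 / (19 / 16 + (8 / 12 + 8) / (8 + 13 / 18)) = 25120 / 5479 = 4.58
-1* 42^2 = -1764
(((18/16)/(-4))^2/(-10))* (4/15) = -27/12800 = -0.00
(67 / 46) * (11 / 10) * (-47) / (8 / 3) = -103917 / 3680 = -28.24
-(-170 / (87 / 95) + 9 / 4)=63817 / 348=183.38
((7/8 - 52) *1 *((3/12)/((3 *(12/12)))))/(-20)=409/1920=0.21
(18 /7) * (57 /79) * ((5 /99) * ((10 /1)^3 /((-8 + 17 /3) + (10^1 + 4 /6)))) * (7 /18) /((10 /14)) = 5320 /869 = 6.12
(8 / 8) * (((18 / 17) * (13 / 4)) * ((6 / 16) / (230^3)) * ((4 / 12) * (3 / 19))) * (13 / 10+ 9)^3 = 383547177 / 62879056000000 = 0.00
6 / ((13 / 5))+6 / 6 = 43 / 13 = 3.31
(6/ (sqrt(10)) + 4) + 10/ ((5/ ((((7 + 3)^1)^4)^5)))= 200000000000000000005.90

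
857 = 857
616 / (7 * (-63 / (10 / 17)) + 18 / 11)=-67760 / 82287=-0.82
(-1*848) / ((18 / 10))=-4240 / 9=-471.11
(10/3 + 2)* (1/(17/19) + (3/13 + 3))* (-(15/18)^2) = -96100/5967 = -16.11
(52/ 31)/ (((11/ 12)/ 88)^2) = 15459.10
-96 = -96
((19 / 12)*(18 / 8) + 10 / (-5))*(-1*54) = -675 / 8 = -84.38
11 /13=0.85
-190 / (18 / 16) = -168.89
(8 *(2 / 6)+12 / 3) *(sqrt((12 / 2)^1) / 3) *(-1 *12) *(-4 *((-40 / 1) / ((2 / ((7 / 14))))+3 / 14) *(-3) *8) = 175360 *sqrt(6) / 7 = 61363.22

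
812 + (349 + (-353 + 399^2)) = 160009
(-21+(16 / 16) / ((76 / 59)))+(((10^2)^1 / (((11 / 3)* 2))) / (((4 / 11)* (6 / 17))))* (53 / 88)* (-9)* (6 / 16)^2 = -43322359 / 428032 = -101.21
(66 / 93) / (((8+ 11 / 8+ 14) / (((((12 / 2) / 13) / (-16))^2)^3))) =729 / 41676445171712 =0.00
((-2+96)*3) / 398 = 0.71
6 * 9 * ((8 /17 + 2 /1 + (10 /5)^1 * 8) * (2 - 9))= -118692 /17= -6981.88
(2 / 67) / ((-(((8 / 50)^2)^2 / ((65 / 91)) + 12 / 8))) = -7812500 / 392818253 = -0.02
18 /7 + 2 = 32 /7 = 4.57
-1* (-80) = 80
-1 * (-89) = 89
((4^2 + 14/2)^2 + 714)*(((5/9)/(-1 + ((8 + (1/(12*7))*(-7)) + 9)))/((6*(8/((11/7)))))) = 68365/48132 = 1.42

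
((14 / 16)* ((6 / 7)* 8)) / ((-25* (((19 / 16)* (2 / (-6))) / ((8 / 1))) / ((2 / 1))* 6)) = 768 / 475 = 1.62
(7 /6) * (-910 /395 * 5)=-3185 /237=-13.44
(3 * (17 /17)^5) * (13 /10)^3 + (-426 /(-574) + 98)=30230617 /287000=105.33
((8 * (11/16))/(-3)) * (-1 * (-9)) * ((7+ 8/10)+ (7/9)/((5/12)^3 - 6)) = -12960981/102430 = -126.54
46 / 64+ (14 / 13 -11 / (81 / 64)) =-232357 / 33696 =-6.90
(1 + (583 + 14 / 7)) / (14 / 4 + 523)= 1172 / 1053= 1.11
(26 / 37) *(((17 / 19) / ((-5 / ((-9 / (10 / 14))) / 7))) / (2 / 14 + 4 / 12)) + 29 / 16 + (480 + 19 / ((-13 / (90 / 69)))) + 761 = 531460820029 / 420394000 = 1264.20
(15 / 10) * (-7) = -21 / 2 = -10.50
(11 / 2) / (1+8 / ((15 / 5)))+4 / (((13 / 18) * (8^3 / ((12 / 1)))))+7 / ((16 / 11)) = 335 / 52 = 6.44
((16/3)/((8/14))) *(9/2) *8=336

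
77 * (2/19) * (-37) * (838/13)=-4774924/247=-19331.68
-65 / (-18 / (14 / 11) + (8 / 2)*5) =-455 / 41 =-11.10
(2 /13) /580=1 /3770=0.00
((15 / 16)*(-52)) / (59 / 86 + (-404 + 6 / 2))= 8385 / 68854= 0.12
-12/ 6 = -2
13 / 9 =1.44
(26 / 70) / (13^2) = 0.00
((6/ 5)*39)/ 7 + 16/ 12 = 842/ 105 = 8.02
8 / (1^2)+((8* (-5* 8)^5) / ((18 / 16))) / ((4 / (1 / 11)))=-1638399208 / 99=-16549486.95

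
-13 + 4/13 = -165/13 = -12.69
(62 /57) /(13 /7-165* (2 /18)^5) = 1423737 /2427193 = 0.59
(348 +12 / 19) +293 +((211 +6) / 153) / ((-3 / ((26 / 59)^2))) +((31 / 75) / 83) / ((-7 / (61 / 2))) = 565751013887153 / 881894119050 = 641.52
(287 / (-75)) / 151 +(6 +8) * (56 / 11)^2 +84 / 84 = 363.82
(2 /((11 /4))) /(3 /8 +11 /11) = 64 /121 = 0.53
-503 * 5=-2515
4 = 4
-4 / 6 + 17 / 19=13 / 57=0.23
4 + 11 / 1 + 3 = 18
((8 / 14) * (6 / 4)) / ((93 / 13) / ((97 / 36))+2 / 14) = 7566 / 24697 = 0.31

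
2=2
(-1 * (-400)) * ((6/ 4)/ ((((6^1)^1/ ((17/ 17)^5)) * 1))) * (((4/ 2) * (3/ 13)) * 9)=5400/ 13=415.38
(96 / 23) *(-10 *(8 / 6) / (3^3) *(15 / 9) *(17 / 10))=-10880 / 1863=-5.84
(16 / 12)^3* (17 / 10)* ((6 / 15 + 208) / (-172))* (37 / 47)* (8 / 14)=-20973376 / 9549225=-2.20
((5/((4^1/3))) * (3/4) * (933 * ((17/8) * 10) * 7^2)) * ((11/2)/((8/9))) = 17311884975/1024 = 16906137.67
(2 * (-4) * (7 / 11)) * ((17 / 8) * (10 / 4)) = -595 / 22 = -27.05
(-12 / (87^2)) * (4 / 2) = -8 / 2523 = -0.00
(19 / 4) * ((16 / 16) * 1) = 19 / 4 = 4.75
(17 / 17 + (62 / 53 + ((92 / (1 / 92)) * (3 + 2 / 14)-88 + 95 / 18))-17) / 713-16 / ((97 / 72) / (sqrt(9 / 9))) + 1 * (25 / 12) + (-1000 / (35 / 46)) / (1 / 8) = -9686905880293 / 923714316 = -10486.91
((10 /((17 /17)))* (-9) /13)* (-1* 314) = 28260 /13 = 2173.85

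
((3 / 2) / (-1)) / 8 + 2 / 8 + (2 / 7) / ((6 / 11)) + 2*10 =6917 / 336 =20.59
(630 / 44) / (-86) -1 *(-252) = 476469 / 1892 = 251.83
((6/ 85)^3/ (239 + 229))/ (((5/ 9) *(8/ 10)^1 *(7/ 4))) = 54/ 55885375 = 0.00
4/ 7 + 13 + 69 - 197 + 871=5296/ 7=756.57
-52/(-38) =26/19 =1.37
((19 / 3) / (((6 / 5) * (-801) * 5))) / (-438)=19 / 6315084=0.00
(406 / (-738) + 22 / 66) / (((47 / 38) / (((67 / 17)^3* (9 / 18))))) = -457159760 / 85206159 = -5.37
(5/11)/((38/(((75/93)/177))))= 125/2293566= 0.00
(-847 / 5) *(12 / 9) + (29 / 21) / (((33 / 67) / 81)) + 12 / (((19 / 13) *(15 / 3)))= 63187 / 21945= 2.88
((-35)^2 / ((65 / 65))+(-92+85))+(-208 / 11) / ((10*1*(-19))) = 1218.10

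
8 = 8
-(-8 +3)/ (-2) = -5/ 2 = -2.50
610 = 610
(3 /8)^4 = 81 /4096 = 0.02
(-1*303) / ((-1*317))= 303 / 317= 0.96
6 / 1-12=-6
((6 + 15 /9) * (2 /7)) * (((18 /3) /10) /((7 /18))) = 3.38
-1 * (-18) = 18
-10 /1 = -10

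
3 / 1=3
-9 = -9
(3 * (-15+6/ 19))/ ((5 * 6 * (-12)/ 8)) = 93/ 95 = 0.98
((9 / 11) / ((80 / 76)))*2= 171 / 110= 1.55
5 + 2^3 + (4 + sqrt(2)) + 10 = sqrt(2) + 27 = 28.41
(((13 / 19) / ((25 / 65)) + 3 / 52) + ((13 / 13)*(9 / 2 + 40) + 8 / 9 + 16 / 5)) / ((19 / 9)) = 2241919 / 93860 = 23.89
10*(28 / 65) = 56 / 13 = 4.31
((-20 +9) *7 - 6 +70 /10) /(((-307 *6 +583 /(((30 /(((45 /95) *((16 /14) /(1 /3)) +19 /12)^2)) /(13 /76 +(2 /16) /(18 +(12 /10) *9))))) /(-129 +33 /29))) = -471353163864145920 /87646349324518667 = -5.38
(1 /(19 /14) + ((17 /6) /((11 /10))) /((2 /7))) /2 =4.88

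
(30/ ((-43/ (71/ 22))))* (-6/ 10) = 639/ 473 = 1.35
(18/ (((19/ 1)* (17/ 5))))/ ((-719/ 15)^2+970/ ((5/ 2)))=20250/ 195176303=0.00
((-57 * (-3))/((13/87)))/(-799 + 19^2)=-4959/1898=-2.61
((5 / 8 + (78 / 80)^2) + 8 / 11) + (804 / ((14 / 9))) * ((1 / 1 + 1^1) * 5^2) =3184123717 / 123200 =25845.16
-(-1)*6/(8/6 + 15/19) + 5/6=2657/726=3.66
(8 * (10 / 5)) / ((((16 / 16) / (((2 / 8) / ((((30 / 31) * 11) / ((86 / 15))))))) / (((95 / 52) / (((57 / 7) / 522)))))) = 541198 / 2145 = 252.31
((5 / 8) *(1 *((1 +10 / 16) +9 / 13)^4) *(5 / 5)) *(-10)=-84335064025 / 467943424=-180.22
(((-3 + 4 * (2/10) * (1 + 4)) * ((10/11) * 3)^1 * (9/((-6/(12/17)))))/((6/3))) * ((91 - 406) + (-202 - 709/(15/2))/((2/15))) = 685530/187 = 3665.94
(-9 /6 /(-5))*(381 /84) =381 /280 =1.36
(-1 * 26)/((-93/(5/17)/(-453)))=-19630/527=-37.25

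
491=491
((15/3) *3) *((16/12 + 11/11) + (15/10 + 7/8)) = 565/8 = 70.62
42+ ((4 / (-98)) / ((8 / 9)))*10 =4071 / 98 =41.54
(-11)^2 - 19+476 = 578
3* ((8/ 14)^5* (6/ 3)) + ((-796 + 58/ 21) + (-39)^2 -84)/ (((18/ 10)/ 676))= 241768.73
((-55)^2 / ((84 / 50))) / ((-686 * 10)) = -15125 / 57624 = -0.26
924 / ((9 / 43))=13244 / 3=4414.67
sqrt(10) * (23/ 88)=0.83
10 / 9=1.11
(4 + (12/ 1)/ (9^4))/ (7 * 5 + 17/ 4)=35008/ 343359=0.10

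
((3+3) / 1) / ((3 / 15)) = 30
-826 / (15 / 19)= -15694 / 15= -1046.27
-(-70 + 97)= -27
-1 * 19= -19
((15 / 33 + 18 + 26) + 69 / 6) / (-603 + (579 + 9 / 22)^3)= 595804 / 2071202735979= 0.00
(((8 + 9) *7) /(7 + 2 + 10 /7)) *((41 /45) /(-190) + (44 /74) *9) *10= 1408922039 /2309355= 610.09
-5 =-5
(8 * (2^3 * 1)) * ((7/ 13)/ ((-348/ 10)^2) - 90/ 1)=-566763920/ 98397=-5759.97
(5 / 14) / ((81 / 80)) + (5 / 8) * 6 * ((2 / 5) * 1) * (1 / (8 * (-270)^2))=960007 / 2721600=0.35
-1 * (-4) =4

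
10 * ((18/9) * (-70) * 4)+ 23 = -5577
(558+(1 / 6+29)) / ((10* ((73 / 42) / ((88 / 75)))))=1085084 / 27375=39.64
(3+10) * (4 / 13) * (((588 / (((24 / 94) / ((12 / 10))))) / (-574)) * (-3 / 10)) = 5922 / 1025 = 5.78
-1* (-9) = 9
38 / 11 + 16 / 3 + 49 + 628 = 22631 / 33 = 685.79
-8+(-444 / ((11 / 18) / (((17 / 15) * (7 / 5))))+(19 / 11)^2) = -3502351 / 3025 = -1157.80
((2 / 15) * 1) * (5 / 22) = 1 / 33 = 0.03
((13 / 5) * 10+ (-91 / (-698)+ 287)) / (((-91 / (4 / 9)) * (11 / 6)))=-291420 / 349349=-0.83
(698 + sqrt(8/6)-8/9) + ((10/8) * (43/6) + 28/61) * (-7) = 632.34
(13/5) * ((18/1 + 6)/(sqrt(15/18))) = 312 * sqrt(30)/25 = 68.36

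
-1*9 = -9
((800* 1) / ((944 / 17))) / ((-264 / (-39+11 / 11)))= 8075 / 3894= 2.07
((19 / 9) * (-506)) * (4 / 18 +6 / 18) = -48070 / 81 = -593.46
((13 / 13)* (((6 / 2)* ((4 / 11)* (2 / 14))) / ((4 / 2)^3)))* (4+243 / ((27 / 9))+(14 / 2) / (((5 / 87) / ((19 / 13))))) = 25644 / 5005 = 5.12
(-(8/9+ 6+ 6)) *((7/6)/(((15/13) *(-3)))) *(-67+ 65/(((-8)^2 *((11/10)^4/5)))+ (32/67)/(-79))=-51976010987173/188312395590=-276.01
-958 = -958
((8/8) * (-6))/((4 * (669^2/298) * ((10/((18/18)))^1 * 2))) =-149/2983740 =-0.00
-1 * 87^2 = -7569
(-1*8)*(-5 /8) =5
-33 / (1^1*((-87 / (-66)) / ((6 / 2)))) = -75.10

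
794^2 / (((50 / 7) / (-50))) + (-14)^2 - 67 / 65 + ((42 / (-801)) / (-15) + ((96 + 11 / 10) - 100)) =-459511104227 / 104130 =-4412859.93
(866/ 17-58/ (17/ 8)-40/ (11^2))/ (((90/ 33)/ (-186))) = -1590.18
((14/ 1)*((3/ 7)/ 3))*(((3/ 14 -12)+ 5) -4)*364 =-7852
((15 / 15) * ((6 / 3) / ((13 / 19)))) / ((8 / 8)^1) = 2.92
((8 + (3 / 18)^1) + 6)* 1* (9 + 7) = 680 / 3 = 226.67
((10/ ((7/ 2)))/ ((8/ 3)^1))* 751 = 11265/ 14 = 804.64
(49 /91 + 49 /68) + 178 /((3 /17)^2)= 45484745 /7956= 5717.04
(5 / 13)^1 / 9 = 5 / 117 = 0.04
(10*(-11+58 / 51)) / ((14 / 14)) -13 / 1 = -5693 / 51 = -111.63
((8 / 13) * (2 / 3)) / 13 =16 / 507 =0.03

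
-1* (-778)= 778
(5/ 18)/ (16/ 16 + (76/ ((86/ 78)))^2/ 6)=1849/ 5277834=0.00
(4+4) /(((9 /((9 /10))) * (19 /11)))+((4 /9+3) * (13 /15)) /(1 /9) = 7789 /285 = 27.33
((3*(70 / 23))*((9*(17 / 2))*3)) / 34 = 2835 / 46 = 61.63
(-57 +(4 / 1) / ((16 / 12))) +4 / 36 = -53.89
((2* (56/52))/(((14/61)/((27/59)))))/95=3294/72865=0.05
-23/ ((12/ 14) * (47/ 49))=-7889/ 282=-27.98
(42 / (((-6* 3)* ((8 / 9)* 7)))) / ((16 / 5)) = -0.12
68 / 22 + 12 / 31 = 1186 / 341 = 3.48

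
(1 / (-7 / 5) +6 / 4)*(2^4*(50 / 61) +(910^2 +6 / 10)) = 2778321513 / 4270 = 650660.78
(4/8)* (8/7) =4/7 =0.57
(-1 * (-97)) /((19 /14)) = 1358 /19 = 71.47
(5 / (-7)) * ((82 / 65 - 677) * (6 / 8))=131769 / 364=362.00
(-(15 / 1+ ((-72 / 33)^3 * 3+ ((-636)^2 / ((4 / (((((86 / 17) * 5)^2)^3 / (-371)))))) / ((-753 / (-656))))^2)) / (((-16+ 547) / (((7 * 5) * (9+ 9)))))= -123225187708838453533929943336459544849900430925110 / 26855958807558894473812417373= -4588374170210427094300.68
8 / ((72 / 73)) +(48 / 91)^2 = 625249 / 74529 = 8.39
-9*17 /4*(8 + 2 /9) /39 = -629 /78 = -8.06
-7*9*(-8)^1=504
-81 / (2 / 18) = -729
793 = 793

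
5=5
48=48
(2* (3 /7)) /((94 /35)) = 15 /47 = 0.32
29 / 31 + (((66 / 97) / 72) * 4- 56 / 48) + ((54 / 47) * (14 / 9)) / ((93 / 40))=162619 / 282658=0.58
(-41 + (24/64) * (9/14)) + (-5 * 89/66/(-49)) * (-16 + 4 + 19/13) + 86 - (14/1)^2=-51193375/336336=-152.21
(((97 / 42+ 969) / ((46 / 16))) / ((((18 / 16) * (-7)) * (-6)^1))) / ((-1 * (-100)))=32636 / 456435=0.07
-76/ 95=-4/ 5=-0.80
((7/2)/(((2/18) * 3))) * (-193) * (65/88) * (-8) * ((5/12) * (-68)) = -7464275/22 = -339285.23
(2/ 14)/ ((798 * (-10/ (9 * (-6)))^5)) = 0.82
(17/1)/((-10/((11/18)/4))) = -187/720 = -0.26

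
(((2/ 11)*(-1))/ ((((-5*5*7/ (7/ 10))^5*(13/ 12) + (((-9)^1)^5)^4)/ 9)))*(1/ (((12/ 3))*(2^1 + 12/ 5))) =-135/ 17652928710417848119052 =-0.00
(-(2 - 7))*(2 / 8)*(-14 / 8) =-35 / 16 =-2.19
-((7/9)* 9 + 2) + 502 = 493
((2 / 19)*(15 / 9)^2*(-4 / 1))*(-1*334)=390.64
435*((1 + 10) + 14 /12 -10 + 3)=4495 /2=2247.50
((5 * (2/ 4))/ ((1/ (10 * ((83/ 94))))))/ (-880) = -415/ 16544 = -0.03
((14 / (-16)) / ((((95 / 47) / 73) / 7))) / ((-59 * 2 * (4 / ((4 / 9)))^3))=0.00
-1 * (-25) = 25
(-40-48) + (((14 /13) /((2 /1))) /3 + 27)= -2372 /39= -60.82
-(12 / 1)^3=-1728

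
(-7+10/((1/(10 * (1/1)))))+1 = 94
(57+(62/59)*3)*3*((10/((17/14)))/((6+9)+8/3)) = 4471740/53159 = 84.12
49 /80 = 0.61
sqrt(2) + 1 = 2.41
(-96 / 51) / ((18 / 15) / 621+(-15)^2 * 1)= -0.01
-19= -19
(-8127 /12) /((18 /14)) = -526.75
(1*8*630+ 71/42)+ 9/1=212129/42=5050.69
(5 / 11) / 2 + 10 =225 / 22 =10.23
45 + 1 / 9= 406 / 9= 45.11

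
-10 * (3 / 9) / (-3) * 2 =20 / 9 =2.22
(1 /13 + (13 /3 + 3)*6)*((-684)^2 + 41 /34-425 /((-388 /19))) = 20622623.40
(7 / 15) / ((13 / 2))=14 / 195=0.07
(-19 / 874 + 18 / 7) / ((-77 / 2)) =-821 / 12397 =-0.07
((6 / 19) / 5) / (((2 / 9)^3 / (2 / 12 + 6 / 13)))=35721 / 9880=3.62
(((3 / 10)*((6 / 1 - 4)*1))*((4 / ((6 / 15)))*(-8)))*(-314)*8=120576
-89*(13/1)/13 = -89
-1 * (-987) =987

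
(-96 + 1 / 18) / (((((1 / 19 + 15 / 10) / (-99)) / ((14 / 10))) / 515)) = 260239903 / 59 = 4410845.81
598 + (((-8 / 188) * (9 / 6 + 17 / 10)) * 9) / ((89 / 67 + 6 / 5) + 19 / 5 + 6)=58029242 / 97055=597.90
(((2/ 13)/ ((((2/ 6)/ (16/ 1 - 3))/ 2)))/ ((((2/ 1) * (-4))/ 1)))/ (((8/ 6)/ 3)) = -27/ 8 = -3.38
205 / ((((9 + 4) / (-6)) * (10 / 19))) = -2337 / 13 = -179.77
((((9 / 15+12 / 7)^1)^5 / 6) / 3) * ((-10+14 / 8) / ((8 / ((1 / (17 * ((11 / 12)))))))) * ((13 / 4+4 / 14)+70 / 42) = -1.27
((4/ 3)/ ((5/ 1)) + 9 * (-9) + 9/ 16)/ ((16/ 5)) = -19241/ 768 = -25.05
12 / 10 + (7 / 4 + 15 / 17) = 1303 / 340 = 3.83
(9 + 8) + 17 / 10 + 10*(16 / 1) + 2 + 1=1817 / 10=181.70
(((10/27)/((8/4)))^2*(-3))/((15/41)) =-0.28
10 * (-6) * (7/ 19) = -420/ 19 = -22.11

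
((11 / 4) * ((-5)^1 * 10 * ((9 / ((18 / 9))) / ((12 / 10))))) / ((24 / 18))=-12375 / 32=-386.72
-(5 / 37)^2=-25 / 1369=-0.02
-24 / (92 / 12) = -72 / 23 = -3.13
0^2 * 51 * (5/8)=0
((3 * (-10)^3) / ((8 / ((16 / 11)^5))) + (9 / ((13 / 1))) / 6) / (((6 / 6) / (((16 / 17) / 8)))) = -10223132847 / 35592271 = -287.23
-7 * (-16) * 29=3248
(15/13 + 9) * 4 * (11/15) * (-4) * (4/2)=-15488/65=-238.28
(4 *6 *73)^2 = 3069504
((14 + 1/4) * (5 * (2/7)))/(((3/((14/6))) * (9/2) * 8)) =95/216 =0.44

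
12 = 12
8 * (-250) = -2000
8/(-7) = -8/7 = -1.14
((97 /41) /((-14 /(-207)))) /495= 2231 /31570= 0.07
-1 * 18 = -18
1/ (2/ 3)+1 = 5/ 2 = 2.50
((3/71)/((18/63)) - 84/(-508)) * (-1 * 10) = -28245/9017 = -3.13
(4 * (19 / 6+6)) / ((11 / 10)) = 100 / 3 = 33.33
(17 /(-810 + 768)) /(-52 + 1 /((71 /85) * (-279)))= 112251 /14422142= 0.01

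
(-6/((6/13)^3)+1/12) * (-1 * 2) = 1097/9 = 121.89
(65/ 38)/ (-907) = -65/ 34466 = -0.00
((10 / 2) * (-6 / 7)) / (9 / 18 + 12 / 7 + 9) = -60 / 157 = -0.38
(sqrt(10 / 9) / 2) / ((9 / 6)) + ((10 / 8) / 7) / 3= 5 / 84 + sqrt(10) / 9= 0.41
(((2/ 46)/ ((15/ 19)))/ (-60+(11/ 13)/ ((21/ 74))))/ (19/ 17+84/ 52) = -382109/ 1081214360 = -0.00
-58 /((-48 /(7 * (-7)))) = -1421 /24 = -59.21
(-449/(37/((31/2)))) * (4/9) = -27838/333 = -83.60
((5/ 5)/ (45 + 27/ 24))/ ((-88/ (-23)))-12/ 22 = -2191/ 4059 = -0.54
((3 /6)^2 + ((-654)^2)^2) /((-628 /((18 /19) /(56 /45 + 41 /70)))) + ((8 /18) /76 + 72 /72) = -18670955952994427 /123818364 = -150793108.15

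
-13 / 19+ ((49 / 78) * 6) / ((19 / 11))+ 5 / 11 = 5305 / 2717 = 1.95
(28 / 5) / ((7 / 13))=52 / 5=10.40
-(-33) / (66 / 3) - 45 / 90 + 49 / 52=101 / 52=1.94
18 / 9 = 2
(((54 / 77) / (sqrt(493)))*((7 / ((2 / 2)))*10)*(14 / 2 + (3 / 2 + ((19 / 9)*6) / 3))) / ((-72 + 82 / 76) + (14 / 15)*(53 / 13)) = -50906700*sqrt(493) / 2697015167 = -0.42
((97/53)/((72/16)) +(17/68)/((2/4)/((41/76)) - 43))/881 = 439681/966545100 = 0.00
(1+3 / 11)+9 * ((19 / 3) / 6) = 237 / 22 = 10.77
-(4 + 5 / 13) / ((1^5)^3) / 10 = -57 / 130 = -0.44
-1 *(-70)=70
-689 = -689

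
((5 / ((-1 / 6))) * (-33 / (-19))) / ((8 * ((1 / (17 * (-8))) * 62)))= 14.29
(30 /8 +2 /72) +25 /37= 1483 /333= 4.45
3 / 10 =0.30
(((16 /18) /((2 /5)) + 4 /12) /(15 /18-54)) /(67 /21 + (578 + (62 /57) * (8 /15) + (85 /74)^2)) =-502532520 /6096124961443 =-0.00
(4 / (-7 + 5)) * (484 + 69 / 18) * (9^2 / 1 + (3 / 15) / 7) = -8300972 / 105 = -79056.88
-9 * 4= -36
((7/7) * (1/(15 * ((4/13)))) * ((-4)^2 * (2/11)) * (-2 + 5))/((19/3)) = 0.30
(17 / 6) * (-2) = -17 / 3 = -5.67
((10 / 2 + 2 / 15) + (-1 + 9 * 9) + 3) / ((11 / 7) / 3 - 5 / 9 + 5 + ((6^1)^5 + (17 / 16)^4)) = 1819410432 / 160655372795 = 0.01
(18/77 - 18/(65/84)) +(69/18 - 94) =-113.19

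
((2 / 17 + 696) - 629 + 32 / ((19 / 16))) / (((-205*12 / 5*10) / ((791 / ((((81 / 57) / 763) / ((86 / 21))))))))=-112642450711 / 3387420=-33253.17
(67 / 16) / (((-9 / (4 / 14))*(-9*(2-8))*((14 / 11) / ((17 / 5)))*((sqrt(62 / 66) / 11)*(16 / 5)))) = -137819*sqrt(1023) / 188987904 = -0.02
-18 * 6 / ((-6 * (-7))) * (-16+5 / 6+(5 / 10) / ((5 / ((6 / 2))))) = 1338 / 35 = 38.23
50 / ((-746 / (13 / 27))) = -0.03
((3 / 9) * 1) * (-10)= -10 / 3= -3.33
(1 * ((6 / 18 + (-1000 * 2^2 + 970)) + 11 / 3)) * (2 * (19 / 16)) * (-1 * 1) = 28747 / 4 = 7186.75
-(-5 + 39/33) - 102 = -1080/11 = -98.18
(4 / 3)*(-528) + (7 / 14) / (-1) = -1409 / 2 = -704.50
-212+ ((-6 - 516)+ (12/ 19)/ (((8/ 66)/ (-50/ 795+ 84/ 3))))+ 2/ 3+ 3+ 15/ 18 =-1176041/ 2014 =-583.93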